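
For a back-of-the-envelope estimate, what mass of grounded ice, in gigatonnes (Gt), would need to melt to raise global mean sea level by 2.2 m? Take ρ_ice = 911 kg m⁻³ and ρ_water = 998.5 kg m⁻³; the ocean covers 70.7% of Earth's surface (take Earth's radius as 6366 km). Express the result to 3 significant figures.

Required water volume = Δh × A = 2.2 m × 3.60×10^14 m² = 7.921×10^14 m³.
ρ_w = 998.5 kg m⁻³, so the mass of water = 7.921×10^14 m³ × 998.5 kg m⁻³ = 7.909×10^17 kg = 7.91×10^5 Gt (and the same mass of ice, by conservation).

≈ 7.91×10^5 Gt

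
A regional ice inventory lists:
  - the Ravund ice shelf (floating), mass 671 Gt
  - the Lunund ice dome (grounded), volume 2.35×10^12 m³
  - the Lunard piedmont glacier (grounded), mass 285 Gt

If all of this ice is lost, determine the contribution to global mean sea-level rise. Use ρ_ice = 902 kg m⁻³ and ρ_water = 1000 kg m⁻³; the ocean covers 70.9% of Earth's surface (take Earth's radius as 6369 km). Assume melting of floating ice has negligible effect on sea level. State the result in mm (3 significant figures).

≈ 6.65 mm

The Ravund ice shelf is floating and already displaces its own weight of water, so its melt adds essentially nothing to sea level.
Lunund: 2.35×10^12 m³ × (902/1000) = 2.120×10^12 m³ of water.
Lunard: 285 Gt = 2.850×10^14 kg; dividing by ρ_w = 1000 kg m⁻³ gives 2.850×10^11 m³ of water.
Total added water ≈ 2.405×10^12 m³ over 3.61×10^14 m² → Δh = 6.65×10^-3 m = 6.65 mm.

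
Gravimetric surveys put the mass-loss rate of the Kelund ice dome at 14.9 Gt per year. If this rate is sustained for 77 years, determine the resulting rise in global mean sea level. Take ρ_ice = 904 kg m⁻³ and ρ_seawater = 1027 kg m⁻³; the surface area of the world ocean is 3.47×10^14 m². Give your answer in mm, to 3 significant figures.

Total mass lost = 14.9 Gt/yr × 77 yr = 1147 Gt = 1.147×10^15 kg.
ρ_w = 1027 kg m⁻³, so water volume = 1.147×10^15 / 1027 = 1.117×10^12 m³.
Δh = 1.117×10^12 / 3.47×10^14 = 3.22×10^-3 m = 3.22 mm.

≈ 3.22 mm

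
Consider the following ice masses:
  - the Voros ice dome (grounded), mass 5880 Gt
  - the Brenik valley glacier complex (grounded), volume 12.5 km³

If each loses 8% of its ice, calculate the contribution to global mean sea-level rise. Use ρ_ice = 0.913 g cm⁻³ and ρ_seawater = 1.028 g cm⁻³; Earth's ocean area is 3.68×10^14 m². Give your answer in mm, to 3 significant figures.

Voros: 0.08 × 5880 Gt = 4.704×10^14 kg; dividing by ρ_w = 1.028 g cm⁻³ = 1028 kg m⁻³ gives 4.576×10^11 m³ of water.
Brenik: 0.08 × 12.5 km³ × (913/1028) = 0.8881 km³ of water.
Total added water ≈ 4.585×10^11 m³ over 3.68×10^14 m² → Δh = 1.25×10^-3 m = 1.25 mm.

≈ 1.25 mm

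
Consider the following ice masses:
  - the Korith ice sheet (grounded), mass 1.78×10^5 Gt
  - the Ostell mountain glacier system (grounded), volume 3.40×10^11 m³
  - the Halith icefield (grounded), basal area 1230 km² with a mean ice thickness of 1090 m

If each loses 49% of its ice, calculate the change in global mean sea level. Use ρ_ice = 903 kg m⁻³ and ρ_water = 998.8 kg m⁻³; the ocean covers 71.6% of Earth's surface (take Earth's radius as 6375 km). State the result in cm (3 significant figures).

≈ 24.1 cm

Korith: 0.49 × 1.78×10^5 Gt = 8.722×10^16 kg; dividing by ρ_w = 998.8 kg m⁻³ gives 8.732×10^13 m³ of water.
Ostell: 0.49 × 3.40×10^11 m³ × (903/998.8) = 1.506×10^11 m³ of water.
Halith: ice volume = 1230 km² × 1090 m = 1341 km³; 0.49 × 1341 × (903/998.8) = 593.9 km³ of water.
Total added water ≈ 8.807×10^13 m³ over 3.66×10^14 m² → Δh = 0.241 m = 24.1 cm.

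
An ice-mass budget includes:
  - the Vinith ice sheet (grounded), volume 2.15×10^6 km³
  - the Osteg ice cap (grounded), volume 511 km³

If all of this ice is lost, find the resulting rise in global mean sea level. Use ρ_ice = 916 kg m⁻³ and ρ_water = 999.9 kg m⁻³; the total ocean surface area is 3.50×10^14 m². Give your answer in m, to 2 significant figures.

Vinith: 2.15×10^6 km³ × (916/999.9) = 1.970×10^6 km³ of water.
Osteg: 511 km³ × (916/999.9) = 468.1 km³ of water.
Total added water ≈ 1.970×10^15 m³ over 3.50×10^14 m² → Δh = 5.63 m.

≈ 5.6 m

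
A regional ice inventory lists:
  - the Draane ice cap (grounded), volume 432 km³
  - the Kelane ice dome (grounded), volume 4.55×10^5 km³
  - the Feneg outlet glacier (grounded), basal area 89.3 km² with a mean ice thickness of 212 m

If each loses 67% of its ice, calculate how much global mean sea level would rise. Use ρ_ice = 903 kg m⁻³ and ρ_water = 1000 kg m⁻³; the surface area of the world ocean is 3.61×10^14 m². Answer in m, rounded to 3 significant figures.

Draane: 0.67 × 432 km³ × (903/1000) = 261.4 km³ of water.
Kelane: 0.67 × 4.55×10^5 km³ × (903/1000) = 2.753×10^5 km³ of water.
Feneg: ice volume = 89.3 km² × 212 m = 18.93 km³; 0.67 × 18.93 × (903/1000) = 11.45 km³ of water.
Total added water ≈ 2.756×10^14 m³ over 3.61×10^14 m² → Δh = 0.763 m.

≈ 0.763 m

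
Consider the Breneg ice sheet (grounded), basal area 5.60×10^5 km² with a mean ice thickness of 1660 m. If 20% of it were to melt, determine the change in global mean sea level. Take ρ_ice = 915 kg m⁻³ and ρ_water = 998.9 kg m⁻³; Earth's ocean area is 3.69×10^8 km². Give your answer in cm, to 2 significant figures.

Breneg: ice volume = 5.60×10^5 km² × 1660 m = 9.296×10^5 km³; 0.2 × 9.296×10^5 × (915/998.9) = 1.703×10^5 km³ of water.
Spread over 3.69×10^14 m² of ocean, Δh = 1.703×10^14 / 3.69×10^14 = 0.462 m = 46 cm.

≈ 46 cm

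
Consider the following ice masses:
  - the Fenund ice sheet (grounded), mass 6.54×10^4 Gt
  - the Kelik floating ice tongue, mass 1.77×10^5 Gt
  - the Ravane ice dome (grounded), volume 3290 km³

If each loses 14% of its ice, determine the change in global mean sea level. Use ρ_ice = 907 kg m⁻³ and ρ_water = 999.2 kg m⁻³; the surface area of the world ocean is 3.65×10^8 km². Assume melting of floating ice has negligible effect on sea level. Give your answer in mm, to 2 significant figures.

Fenund: 0.14 × 6.54×10^4 Gt = 9.156×10^15 kg; dividing by ρ_w = 999.2 kg m⁻³ gives 9.163×10^12 m³ of water.
The Kelik floating ice tongue is floating and already displaces its own weight of water, so its melt adds essentially nothing to sea level.
Ravane: 0.14 × 3290 km³ × (907/999.2) = 418.1 km³ of water.
Total added water ≈ 9.581×10^12 m³ over 3.65×10^14 m² → Δh = 0.0263 m = 26 mm.

≈ 26 mm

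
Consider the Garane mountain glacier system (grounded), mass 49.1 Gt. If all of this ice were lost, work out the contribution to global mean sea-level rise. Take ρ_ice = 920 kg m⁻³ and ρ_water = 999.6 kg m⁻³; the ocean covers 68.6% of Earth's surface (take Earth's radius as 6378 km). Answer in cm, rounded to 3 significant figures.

Garane: 49.1 Gt = 4.910×10^13 kg; dividing by ρ_w = 999.6 kg m⁻³ gives 4.912×10^10 m³ of water.
Spread over 3.51×10^14 m² of ocean, Δh = 4.912×10^10 / 3.51×10^14 = 1.40×10^-4 m = 0.0140 cm.

≈ 0.0140 cm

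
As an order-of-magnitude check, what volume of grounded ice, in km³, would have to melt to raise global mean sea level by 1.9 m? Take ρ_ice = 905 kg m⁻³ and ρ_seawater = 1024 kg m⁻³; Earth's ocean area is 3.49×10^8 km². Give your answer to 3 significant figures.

Required water volume = Δh × A = 1.9 m × 3.49×10^14 m² = 6.631×10^14 m³ = 6.631×10^5 km³.
Ice volume = water volume × ρ_w/ρ_ice = 6.631×10^5 × 1024/905 = 7.50×10^5 km³.

≈ 7.50×10^5 km³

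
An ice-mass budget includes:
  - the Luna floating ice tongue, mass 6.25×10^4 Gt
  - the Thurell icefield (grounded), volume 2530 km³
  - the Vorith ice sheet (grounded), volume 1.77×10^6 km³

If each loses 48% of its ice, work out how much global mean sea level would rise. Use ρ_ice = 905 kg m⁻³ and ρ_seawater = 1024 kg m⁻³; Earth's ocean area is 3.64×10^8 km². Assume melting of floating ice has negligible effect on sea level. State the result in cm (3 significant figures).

≈ 207 cm

The Luna floating ice tongue is floating and already displaces its own weight of water, so its melt adds essentially nothing to sea level.
Thurell: 0.48 × 2530 km³ × (905/1024) = 1073 km³ of water.
Vorith: 0.48 × 1.77×10^6 km³ × (905/1024) = 7.509×10^5 km³ of water.
Total added water ≈ 7.519×10^14 m³ over 3.64×10^14 m² → Δh = 2.07 m = 207 cm.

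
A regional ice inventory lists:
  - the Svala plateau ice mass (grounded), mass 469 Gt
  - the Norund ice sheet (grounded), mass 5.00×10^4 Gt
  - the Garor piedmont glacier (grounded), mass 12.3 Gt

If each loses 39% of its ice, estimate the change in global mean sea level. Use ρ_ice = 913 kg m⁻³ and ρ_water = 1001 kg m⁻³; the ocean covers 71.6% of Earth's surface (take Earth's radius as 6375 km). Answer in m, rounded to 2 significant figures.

Svala: 0.39 × 469 Gt = 1.829×10^14 kg; dividing by ρ_w = 1001 kg m⁻³ gives 1.827×10^11 m³ of water.
Norund: 0.39 × 5.00×10^4 Gt = 1.950×10^16 kg; dividing by ρ_w = 1001 kg m⁻³ gives 1.948×10^13 m³ of water.
Garor: 0.39 × 12.3 Gt = 4.797×10^12 kg; dividing by ρ_w = 1001 kg m⁻³ gives 4.792×10^9 m³ of water.
Total added water ≈ 1.967×10^13 m³ over 3.66×10^14 m² → Δh = 0.0538 m.

≈ 0.054 m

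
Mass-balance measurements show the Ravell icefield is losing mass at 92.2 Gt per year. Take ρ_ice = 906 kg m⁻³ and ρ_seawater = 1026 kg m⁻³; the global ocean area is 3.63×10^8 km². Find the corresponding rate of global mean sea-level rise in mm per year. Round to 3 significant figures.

ρ_w = 1026 kg m⁻³. Annual water volume added = 92.2 Gt / ρ_w = 9.220×10^13 kg / 1026 kg m⁻³ = 8.986×10^10 m³.
Δh per year = 8.986×10^10 / 3.63×10^14 = 2.48×10^-4 m = 0.248 mm.

≈ 0.248 mm/yr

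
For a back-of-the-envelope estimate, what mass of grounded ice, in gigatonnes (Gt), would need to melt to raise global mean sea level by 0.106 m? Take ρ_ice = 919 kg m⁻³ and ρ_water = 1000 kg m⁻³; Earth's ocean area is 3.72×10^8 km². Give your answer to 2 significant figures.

Required water volume = Δh × A = 0.106 m × 3.72×10^14 m² = 3.943×10^13 m³.
ρ_w = 1000 kg m⁻³, so the mass of water = 3.943×10^13 m³ × 1000 kg m⁻³ = 3.943×10^16 kg = 3.9×10^4 Gt (and the same mass of ice, by conservation).

≈ 3.9×10^4 Gt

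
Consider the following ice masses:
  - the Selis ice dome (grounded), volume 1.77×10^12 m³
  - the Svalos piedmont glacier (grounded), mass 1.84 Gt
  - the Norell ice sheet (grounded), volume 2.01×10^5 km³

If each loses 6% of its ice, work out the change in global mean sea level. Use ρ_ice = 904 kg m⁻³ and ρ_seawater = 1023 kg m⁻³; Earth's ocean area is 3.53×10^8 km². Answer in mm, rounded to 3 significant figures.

≈ 30.5 mm

Selis: 0.06 × 1.77×10^12 m³ × (904/1023) = 9.385×10^10 m³ of water.
Svalos: 0.06 × 1.84 Gt = 1.104×10^11 kg; dividing by ρ_w = 1023 kg m⁻³ gives 1.079×10^8 m³ of water.
Norell: 0.06 × 2.01×10^5 km³ × (904/1023) = 1.066×10^4 km³ of water.
Total added water ≈ 1.075×10^13 m³ over 3.53×10^14 m² → Δh = 0.0305 m = 30.5 mm.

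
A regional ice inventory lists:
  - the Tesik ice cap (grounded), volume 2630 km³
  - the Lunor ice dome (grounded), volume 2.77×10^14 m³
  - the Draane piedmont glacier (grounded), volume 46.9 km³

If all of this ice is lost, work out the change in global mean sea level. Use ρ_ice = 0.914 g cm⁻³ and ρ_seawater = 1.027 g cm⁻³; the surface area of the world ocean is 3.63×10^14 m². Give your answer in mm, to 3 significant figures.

Tesik: 2630 km³ × (914/1027) = 2341 km³ of water.
Lunor: 2.77×10^14 m³ × (914/1027) = 2.465×10^14 m³ of water.
Draane: 46.9 km³ × (914/1027) = 41.74 km³ of water.
Total added water ≈ 2.489×10^14 m³ over 3.63×10^14 m² → Δh = 0.686 m = 686 mm.

≈ 686 mm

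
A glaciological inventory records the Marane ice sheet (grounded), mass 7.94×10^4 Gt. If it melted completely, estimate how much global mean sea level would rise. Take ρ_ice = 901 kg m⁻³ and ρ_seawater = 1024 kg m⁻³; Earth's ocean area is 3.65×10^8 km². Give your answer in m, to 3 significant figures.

≈ 0.212 m

Marane: 7.94×10^4 Gt = 7.940×10^16 kg; dividing by ρ_w = 1024 kg m⁻³ gives 7.754×10^13 m³ of water.
Spread over 3.65×10^14 m² of ocean, Δh = 7.754×10^13 / 3.65×10^14 = 0.212 m.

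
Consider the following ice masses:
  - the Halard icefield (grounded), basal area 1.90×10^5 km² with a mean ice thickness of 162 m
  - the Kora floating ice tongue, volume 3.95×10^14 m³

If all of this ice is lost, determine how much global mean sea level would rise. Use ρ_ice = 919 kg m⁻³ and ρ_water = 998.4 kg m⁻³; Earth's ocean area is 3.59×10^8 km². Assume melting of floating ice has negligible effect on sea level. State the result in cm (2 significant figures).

Halard: ice volume = 1.90×10^5 km² × 162 m = 3.078×10^4 km³; 3.078×10^4 × (919/998.4) = 2.833×10^4 km³ of water.
The Kora floating ice tongue is floating and already displaces its own weight of water, so its melt adds essentially nothing to sea level.
Total added water ≈ 2.833×10^13 m³ over 3.59×10^14 m² → Δh = 0.0789 m = 7.9 cm.

≈ 7.9 cm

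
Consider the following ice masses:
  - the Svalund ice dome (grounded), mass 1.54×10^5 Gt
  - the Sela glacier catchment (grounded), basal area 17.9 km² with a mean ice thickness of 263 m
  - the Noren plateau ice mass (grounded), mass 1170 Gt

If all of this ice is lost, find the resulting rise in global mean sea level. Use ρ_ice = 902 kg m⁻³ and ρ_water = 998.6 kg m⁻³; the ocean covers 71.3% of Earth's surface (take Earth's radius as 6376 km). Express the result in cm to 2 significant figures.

Svalund: 1.54×10^5 Gt = 1.540×10^17 kg; dividing by ρ_w = 998.6 kg m⁻³ gives 1.542×10^14 m³ of water.
Sela: ice volume = 17.9 km² × 263 m = 4.708 km³; 4.708 × (902/998.6) = 4.252 km³ of water.
Noren: 1170 Gt = 1.170×10^15 kg; dividing by ρ_w = 998.6 kg m⁻³ gives 1.172×10^12 m³ of water.
Total added water ≈ 1.554×10^14 m³ over 3.64×10^14 m² → Δh = 0.427 m = 43 cm.

≈ 43 cm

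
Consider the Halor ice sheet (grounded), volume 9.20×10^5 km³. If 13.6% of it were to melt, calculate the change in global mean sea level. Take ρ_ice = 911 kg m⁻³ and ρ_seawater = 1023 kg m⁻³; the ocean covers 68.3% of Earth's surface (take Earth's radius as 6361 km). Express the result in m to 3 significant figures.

Halor: 0.136 × 9.20×10^5 km³ × (911/1023) = 1.114×10^5 km³ of water.
Spread over 3.47×10^14 m² of ocean, Δh = 1.114×10^14 / 3.47×10^14 = 0.321 m.

≈ 0.321 m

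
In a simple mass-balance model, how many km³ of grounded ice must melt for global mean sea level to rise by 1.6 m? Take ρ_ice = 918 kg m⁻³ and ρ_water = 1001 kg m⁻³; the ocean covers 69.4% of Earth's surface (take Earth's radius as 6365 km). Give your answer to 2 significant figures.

≈ 6.2×10^5 km³

Required water volume = Δh × A = 1.6 m × 3.53×10^14 m² = 5.653×10^14 m³ = 5.653×10^5 km³.
Ice volume = water volume × ρ_w/ρ_ice = 5.653×10^5 × 1001/918 = 6.2×10^5 km³.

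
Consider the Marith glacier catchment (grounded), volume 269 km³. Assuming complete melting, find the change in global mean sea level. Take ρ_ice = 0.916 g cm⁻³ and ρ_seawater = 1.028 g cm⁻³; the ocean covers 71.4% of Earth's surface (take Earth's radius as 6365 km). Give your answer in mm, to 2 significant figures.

≈ 0.66 mm

Marith: 269 km³ × (916/1028) = 239.7 km³ of water.
Spread over 3.64×10^14 m² of ocean, Δh = 2.397×10^11 / 3.64×10^14 = 6.59×10^-4 m = 0.66 mm.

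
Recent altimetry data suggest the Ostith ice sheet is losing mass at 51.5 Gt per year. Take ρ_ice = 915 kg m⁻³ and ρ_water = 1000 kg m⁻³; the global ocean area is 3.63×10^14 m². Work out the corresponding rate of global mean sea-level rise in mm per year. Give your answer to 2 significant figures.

ρ_w = 1000 kg m⁻³. Annual water volume added = 51.5 Gt / ρ_w = 5.150×10^13 kg / 1000 kg m⁻³ = 5.150×10^10 m³.
Δh per year = 5.150×10^10 / 3.63×10^14 = 1.42×10^-4 m = 0.14 mm.

≈ 0.14 mm/yr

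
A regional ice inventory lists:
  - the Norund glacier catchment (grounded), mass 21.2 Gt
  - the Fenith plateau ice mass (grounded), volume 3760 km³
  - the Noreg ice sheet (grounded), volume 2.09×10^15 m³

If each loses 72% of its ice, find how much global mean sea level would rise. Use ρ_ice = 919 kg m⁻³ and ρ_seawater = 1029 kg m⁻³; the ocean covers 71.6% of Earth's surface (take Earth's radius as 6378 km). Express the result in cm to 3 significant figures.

≈ 368 cm

Norund: 0.72 × 21.2 Gt = 1.526×10^13 kg; dividing by ρ_w = 1029 kg m⁻³ gives 1.483×10^10 m³ of water.
Fenith: 0.72 × 3760 km³ × (919/1029) = 2418 km³ of water.
Noreg: 0.72 × 2.09×10^15 m³ × (919/1029) = 1.344×10^15 m³ of water.
Total added water ≈ 1.346×10^15 m³ over 3.66×10^14 m² → Δh = 3.68 m = 368 cm.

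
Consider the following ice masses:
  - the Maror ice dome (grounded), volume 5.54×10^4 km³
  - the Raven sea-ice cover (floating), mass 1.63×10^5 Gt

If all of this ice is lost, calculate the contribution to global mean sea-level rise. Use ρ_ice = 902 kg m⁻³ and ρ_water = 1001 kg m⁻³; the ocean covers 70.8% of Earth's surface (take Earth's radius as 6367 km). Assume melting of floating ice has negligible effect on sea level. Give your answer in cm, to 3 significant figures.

≈ 13.8 cm

Maror: 5.54×10^4 km³ × (902/1001) = 4.992×10^4 km³ of water.
The Raven sea-ice cover is floating and already displaces its own weight of water, so its melt adds essentially nothing to sea level.
Total added water ≈ 4.992×10^13 m³ over 3.61×10^14 m² → Δh = 0.138 m = 13.8 cm.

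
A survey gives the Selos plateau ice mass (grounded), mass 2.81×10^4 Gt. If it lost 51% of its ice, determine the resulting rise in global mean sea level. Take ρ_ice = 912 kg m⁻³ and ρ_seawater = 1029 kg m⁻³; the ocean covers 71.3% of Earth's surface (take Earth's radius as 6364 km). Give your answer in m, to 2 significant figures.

≈ 0.038 m

Selos: 0.51 × 2.81×10^4 Gt = 1.433×10^16 kg; dividing by ρ_w = 1029 kg m⁻³ gives 1.393×10^13 m³ of water.
Spread over 3.63×10^14 m² of ocean, Δh = 1.393×10^13 / 3.63×10^14 = 0.0384 m.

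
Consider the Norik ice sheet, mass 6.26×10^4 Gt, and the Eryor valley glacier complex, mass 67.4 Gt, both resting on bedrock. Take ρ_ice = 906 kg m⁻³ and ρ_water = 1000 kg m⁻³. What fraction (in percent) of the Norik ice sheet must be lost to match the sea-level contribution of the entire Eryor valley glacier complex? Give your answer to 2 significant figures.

Equal sea-level rise means equal mass of meltwater, i.e. equal mass of ice lost.
Ice mass of Eryor: 6.740×10^13 kg; ice mass of Norik: 6.260×10^16 kg.
Fraction required = 6.740×10^13 / 6.260×10^16 = 1.08×10^-3 → 0.11 %.

≈ 0.11 %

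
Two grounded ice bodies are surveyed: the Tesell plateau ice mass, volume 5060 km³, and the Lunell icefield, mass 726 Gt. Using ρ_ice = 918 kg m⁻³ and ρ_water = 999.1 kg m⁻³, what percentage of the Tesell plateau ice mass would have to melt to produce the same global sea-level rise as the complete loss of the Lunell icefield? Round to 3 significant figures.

≈ 15.6 %

Equal sea-level rise means equal mass of meltwater, i.e. equal mass of ice lost.
Ice mass of Lunell: 7.260×10^14 kg; ice mass of Tesell: 4.645×10^15 kg.
Fraction required = 7.260×10^14 / 4.645×10^15 = 0.156 → 15.6 %.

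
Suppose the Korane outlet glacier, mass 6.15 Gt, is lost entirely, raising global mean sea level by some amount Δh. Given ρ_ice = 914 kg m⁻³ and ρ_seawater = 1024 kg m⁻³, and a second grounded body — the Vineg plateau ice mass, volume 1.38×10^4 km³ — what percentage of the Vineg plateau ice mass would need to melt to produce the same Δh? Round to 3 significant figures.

≈ 0.0488 %

Equal sea-level rise means equal mass of meltwater, i.e. equal mass of ice lost.
Ice mass of Korane: 6.150×10^12 kg; ice mass of Vineg: 1.261×10^16 kg.
Fraction required = 6.150×10^12 / 1.261×10^16 = 4.88×10^-4 → 0.0488 %.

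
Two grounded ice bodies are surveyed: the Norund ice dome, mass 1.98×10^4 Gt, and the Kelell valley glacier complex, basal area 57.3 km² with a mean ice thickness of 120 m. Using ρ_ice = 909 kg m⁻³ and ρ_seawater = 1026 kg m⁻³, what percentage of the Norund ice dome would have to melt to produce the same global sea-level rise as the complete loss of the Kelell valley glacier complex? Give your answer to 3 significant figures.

≈ 0.0316 %

Equal sea-level rise means equal mass of meltwater, i.e. equal mass of ice lost.
Ice mass of Kelell: 6.250×10^12 kg; ice mass of Norund: 1.980×10^16 kg.
Fraction required = 6.250×10^12 / 1.980×10^16 = 3.16×10^-4 → 0.0316 %.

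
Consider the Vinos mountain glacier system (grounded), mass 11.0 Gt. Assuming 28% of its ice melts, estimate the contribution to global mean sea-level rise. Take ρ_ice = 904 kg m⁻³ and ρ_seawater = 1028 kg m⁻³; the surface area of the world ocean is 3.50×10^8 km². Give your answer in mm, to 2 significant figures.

≈ 8.6×10^-3 mm

Vinos: 0.28 × 11.0 Gt = 3.080×10^12 kg; dividing by ρ_w = 1028 kg m⁻³ gives 2.996×10^9 m³ of water.
Spread over 3.50×10^14 m² of ocean, Δh = 2.996×10^9 / 3.50×10^14 = 8.56×10^-6 m = 8.6×10^-3 mm.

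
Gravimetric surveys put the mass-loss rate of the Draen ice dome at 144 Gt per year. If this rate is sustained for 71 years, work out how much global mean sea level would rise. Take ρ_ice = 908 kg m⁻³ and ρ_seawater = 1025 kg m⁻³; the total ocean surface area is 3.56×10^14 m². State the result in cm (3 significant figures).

Total mass lost = 144 Gt/yr × 71 yr = 1.022×10^4 Gt = 1.022×10^16 kg.
ρ_w = 1025 kg m⁻³, so water volume = 1.022×10^16 / 1025 = 9.975×10^12 m³.
Δh = 9.975×10^12 / 3.56×10^14 = 0.0280 m = 2.80 cm.

≈ 2.80 cm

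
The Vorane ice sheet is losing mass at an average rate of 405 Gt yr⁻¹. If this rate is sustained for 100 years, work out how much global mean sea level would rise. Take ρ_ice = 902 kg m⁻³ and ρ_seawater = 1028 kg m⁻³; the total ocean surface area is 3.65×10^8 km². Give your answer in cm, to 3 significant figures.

≈ 10.8 cm

Total mass lost = 405 Gt/yr × 100 yr = 4.050×10^4 Gt = 4.050×10^16 kg.
ρ_w = 1028 kg m⁻³, so water volume = 4.050×10^16 / 1028 = 3.940×10^13 m³.
Δh = 3.940×10^13 / 3.65×10^14 = 0.108 m = 10.8 cm.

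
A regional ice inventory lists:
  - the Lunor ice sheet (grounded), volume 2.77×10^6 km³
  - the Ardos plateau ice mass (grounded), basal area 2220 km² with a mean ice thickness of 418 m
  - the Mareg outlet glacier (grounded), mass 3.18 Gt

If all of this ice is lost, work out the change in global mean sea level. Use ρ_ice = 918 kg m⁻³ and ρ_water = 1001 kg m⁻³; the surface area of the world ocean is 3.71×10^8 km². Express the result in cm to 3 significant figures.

≈ 685 cm

Lunor: 2.77×10^6 km³ × (918/1001) = 2.540×10^6 km³ of water.
Ardos: ice volume = 2220 km² × 418 m = 928.0 km³; 928.0 × (918/1001) = 851.0 km³ of water.
Mareg: 3.18 Gt = 3.180×10^12 kg; dividing by ρ_w = 1001 kg m⁻³ gives 3.177×10^9 m³ of water.
Total added water ≈ 2.541×10^15 m³ over 3.71×10^14 m² → Δh = 6.85 m = 685 cm.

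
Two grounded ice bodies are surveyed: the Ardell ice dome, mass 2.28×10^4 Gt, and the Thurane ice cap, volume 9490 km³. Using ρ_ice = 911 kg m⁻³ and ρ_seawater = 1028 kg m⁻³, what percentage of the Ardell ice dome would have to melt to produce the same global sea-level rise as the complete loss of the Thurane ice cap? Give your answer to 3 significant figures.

Equal sea-level rise means equal mass of meltwater, i.e. equal mass of ice lost.
Ice mass of Thurane: 8.645×10^15 kg; ice mass of Ardell: 2.280×10^16 kg.
Fraction required = 8.645×10^15 / 2.280×10^16 = 0.379 → 37.9 %.

≈ 37.9 %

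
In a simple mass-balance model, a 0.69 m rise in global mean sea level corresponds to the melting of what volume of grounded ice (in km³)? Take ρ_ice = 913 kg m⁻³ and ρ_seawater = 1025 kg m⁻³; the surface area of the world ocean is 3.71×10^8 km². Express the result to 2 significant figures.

Required water volume = Δh × A = 0.69 m × 3.71×10^14 m² = 2.560×10^14 m³ = 2.560×10^5 km³.
Ice volume = water volume × ρ_w/ρ_ice = 2.560×10^5 × 1025/913 = 2.9×10^5 km³.

≈ 2.9×10^5 km³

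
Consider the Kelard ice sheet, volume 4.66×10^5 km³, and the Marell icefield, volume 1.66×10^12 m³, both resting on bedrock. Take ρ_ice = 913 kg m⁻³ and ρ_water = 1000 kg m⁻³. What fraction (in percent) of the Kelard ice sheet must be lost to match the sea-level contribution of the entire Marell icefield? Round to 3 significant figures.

≈ 0.356 %

Equal sea-level rise means equal mass of meltwater, i.e. equal mass of ice lost.
Ice mass of Marell: 1.516×10^15 kg; ice mass of Kelard: 4.255×10^17 kg.
Fraction required = 1.516×10^15 / 4.255×10^17 = 3.56×10^-3 → 0.356 %.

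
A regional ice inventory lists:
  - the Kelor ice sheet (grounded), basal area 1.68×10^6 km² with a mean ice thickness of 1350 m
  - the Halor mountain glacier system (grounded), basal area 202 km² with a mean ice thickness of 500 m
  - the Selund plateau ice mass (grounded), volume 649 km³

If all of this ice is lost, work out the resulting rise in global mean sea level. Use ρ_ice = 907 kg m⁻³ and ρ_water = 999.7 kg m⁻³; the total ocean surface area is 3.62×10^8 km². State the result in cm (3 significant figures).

Kelor: ice volume = 1.68×10^6 km² × 1350 m = 2.268×10^6 km³; 2.268×10^6 × (907/999.7) = 2.058×10^6 km³ of water.
Halor: ice volume = 202 km² × 500 m = 101.0 km³; 101.0 × (907/999.7) = 91.63 km³ of water.
Selund: 649 km³ × (907/999.7) = 588.8 km³ of water.
Total added water ≈ 2.058×10^15 m³ over 3.62×10^14 m² → Δh = 5.69 m = 569 cm.

≈ 569 cm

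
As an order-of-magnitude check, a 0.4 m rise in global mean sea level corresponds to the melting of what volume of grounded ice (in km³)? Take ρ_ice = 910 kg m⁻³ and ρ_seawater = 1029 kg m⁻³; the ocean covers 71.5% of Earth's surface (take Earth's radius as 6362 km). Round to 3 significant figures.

Required water volume = Δh × A = 0.4 m × 3.64×10^14 m² = 1.455×10^14 m³ = 1.455×10^5 km³.
Ice volume = water volume × ρ_w/ρ_ice = 1.455×10^5 × 1029/910 = 1.64×10^5 km³.

≈ 1.64×10^5 km³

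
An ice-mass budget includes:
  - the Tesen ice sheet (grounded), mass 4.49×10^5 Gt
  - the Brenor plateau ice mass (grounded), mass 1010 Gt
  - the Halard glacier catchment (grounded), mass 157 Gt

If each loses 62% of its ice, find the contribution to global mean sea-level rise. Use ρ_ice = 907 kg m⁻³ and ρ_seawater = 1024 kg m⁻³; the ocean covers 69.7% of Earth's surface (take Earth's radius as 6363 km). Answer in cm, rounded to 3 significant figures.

≈ 76.9 cm

Tesen: 0.62 × 4.49×10^5 Gt = 2.784×10^17 kg; dividing by ρ_w = 1024 kg m⁻³ gives 2.719×10^14 m³ of water.
Brenor: 0.62 × 1010 Gt = 6.262×10^14 kg; dividing by ρ_w = 1024 kg m⁻³ gives 6.115×10^11 m³ of water.
Halard: 0.62 × 157 Gt = 9.734×10^13 kg; dividing by ρ_w = 1024 kg m⁻³ gives 9.506×10^10 m³ of water.
Total added water ≈ 2.726×10^14 m³ over 3.55×10^14 m² → Δh = 0.769 m = 76.9 cm.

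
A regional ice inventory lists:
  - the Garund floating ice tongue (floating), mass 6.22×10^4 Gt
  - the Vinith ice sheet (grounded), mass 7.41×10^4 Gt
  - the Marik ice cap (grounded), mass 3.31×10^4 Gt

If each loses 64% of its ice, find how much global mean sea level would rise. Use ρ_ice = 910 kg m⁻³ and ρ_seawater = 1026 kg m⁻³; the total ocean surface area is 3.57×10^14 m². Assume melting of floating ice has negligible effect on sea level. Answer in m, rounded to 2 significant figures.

The Garund floating ice tongue is floating and already displaces its own weight of water, so its melt adds essentially nothing to sea level.
Vinith: 0.64 × 7.41×10^4 Gt = 4.742×10^16 kg; dividing by ρ_w = 1026 kg m⁻³ gives 4.622×10^13 m³ of water.
Marik: 0.64 × 3.31×10^4 Gt = 2.118×10^16 kg; dividing by ρ_w = 1026 kg m⁻³ gives 2.065×10^13 m³ of water.
Total added water ≈ 6.687×10^13 m³ over 3.57×10^14 m² → Δh = 0.187 m.

≈ 0.19 m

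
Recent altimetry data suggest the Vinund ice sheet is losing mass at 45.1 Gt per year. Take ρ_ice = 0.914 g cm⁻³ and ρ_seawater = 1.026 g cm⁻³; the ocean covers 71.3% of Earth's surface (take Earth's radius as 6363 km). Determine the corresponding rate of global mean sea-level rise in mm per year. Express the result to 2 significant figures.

ρ_w = 1.026 g cm⁻³ = 1026 kg m⁻³. Annual water volume added = 45.1 Gt / ρ_w = 4.510×10^13 kg / 1026 kg m⁻³ = 4.396×10^10 m³.
Δh per year = 4.396×10^10 / 3.63×10^14 = 1.21×10^-4 m = 0.12 mm.

≈ 0.12 mm/yr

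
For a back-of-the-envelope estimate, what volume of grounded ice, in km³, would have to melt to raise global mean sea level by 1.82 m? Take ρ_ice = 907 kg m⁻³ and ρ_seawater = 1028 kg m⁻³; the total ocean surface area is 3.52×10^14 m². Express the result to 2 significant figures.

≈ 7.3×10^5 km³

Required water volume = Δh × A = 1.82 m × 3.52×10^14 m² = 6.406×10^14 m³ = 6.406×10^5 km³.
Ice volume = water volume × ρ_w/ρ_ice = 6.406×10^5 × 1028/907 = 7.3×10^5 km³.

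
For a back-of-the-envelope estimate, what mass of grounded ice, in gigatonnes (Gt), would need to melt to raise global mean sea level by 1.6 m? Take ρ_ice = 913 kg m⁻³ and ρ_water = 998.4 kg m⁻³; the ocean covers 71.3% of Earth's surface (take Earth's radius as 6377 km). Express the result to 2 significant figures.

≈ 5.8×10^5 Gt

Required water volume = Δh × A = 1.6 m × 3.64×10^14 m² = 5.830×10^14 m³.
ρ_w = 998.4 kg m⁻³, so the mass of water = 5.830×10^14 m³ × 998.4 kg m⁻³ = 5.820×10^17 kg = 5.8×10^5 Gt (and the same mass of ice, by conservation).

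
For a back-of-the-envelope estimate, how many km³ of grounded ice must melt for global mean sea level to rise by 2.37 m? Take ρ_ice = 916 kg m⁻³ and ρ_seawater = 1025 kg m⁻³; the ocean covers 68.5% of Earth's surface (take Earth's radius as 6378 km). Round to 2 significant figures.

Required water volume = Δh × A = 2.37 m × 3.50×10^14 m² = 8.299×10^14 m³ = 8.299×10^5 km³.
Ice volume = water volume × ρ_w/ρ_ice = 8.299×10^5 × 1025/916 = 9.3×10^5 km³.

≈ 9.3×10^5 km³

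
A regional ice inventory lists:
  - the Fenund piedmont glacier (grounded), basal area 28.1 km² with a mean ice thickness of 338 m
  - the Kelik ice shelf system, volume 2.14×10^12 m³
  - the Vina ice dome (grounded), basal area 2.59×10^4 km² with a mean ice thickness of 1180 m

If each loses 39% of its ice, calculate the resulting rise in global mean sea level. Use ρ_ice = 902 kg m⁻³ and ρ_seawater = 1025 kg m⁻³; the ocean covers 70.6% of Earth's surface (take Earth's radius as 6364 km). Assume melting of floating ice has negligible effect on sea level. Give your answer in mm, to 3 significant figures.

≈ 29.2 mm

Fenund: ice volume = 28.1 km² × 338 m = 9.498 km³; 0.39 × 9.498 × (902/1025) = 3.260 km³ of water.
The Kelik ice shelf system is floating and already displaces its own weight of water, so its melt adds essentially nothing to sea level.
Vina: ice volume = 2.59×10^4 km² × 1180 m = 3.056×10^4 km³; 0.39 × 3.056×10^4 × (902/1025) = 1.049×10^4 km³ of water.
Total added water ≈ 1.049×10^13 m³ over 3.59×10^14 m² → Δh = 0.0292 m = 29.2 mm.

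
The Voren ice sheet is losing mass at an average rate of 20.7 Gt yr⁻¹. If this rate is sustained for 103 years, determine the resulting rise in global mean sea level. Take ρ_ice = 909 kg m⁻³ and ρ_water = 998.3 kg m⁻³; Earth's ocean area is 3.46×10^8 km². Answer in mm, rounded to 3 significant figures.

Total mass lost = 20.7 Gt/yr × 103 yr = 2132 Gt = 2.132×10^15 kg.
ρ_w = 998.3 kg m⁻³, so water volume = 2.132×10^15 / 998.3 = 2.136×10^12 m³.
Δh = 2.136×10^12 / 3.46×10^14 = 6.17×10^-3 m = 6.17 mm.

≈ 6.17 mm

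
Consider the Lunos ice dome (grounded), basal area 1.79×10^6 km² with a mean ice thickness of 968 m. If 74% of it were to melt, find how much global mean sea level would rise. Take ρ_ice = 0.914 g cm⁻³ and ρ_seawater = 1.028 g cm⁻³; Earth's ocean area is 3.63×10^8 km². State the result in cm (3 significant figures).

Lunos: ice volume = 1.79×10^6 km² × 968 m = 1.733×10^6 km³; 0.74 × 1.733×10^6 × (914/1028) = 1.140×10^6 km³ of water.
Spread over 3.63×10^14 m² of ocean, Δh = 1.140×10^15 / 3.63×10^14 = 3.14 m = 314 cm.

≈ 314 cm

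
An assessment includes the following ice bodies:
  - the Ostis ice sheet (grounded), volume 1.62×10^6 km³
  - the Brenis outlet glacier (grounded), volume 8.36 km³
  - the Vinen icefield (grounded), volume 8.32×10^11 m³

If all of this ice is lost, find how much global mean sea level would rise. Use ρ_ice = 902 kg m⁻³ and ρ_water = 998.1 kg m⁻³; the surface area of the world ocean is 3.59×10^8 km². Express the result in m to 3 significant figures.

≈ 4.08 m

Ostis: 1.62×10^6 km³ × (902/998.1) = 1.464×10^6 km³ of water.
Brenis: 8.36 km³ × (902/998.1) = 7.555 km³ of water.
Vinen: 8.32×10^11 m³ × (902/998.1) = 7.519×10^11 m³ of water.
Total added water ≈ 1.465×10^15 m³ over 3.59×10^14 m² → Δh = 4.08 m.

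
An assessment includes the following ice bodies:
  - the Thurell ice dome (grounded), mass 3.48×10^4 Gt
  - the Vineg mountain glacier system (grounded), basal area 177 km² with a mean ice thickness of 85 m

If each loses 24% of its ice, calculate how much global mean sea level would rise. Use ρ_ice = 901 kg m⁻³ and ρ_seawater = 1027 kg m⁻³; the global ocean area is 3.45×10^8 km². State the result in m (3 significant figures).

≈ 0.0236 m

Thurell: 0.24 × 3.48×10^4 Gt = 8.352×10^15 kg; dividing by ρ_w = 1027 kg m⁻³ gives 8.132×10^12 m³ of water.
Vineg: ice volume = 177 km² × 85 m = 15.04 km³; 0.24 × 15.04 × (901/1027) = 3.168 km³ of water.
Total added water ≈ 8.136×10^12 m³ over 3.45×10^14 m² → Δh = 0.0236 m.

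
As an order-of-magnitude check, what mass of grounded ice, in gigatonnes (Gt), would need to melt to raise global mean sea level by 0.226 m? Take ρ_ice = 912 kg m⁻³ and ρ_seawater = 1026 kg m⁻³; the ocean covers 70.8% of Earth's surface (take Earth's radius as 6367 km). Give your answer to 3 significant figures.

≈ 8.36×10^4 Gt

Required water volume = Δh × A = 0.226 m × 3.61×10^14 m² = 8.151×10^13 m³.
ρ_w = 1026 kg m⁻³, so the mass of water = 8.151×10^13 m³ × 1026 kg m⁻³ = 8.363×10^16 kg = 8.36×10^4 Gt (and the same mass of ice, by conservation).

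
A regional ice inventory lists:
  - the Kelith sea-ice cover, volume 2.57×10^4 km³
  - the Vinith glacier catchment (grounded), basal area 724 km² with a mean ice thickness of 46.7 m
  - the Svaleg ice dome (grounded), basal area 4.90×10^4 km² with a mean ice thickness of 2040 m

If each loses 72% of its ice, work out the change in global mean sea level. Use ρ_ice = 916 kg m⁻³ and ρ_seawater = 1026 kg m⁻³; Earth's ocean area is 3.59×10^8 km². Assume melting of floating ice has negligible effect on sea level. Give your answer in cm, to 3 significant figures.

≈ 17.9 cm

The Kelith sea-ice cover is floating and already displaces its own weight of water, so its melt adds essentially nothing to sea level.
Vinith: ice volume = 724 km² × 46.7 m = 33.81 km³; 0.72 × 33.81 × (916/1026) = 21.73 km³ of water.
Svaleg: ice volume = 4.90×10^4 km² × 2040 m = 9.996×10^4 km³; 0.72 × 9.996×10^4 × (916/1026) = 6.425×10^4 km³ of water.
Total added water ≈ 6.428×10^13 m³ over 3.59×10^14 m² → Δh = 0.179 m = 17.9 cm.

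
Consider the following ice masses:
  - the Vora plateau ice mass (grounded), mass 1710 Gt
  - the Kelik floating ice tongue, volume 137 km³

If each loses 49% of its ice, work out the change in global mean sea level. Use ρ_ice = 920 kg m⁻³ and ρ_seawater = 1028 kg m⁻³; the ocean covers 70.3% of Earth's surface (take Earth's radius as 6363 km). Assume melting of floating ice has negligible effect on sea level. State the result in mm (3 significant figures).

≈ 2.28 mm

Vora: 0.49 × 1710 Gt = 8.379×10^14 kg; dividing by ρ_w = 1028 kg m⁻³ gives 8.151×10^11 m³ of water.
The Kelik floating ice tongue is floating and already displaces its own weight of water, so its melt adds essentially nothing to sea level.
Total added water ≈ 8.151×10^11 m³ over 3.58×10^14 m² → Δh = 2.28×10^-3 m = 2.28 mm.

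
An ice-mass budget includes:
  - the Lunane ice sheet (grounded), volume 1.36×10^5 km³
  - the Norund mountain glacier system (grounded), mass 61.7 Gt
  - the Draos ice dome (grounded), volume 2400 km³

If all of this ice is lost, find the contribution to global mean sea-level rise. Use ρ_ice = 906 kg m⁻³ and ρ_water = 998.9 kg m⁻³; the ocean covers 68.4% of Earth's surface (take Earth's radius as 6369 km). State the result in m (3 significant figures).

≈ 0.360 m

Lunane: 1.36×10^5 km³ × (906/998.9) = 1.234×10^5 km³ of water.
Norund: 61.7 Gt = 6.170×10^13 kg; dividing by ρ_w = 998.9 kg m⁻³ gives 6.177×10^10 m³ of water.
Draos: 2400 km³ × (906/998.9) = 2177 km³ of water.
Total added water ≈ 1.256×10^14 m³ over 3.49×10^14 m² → Δh = 0.360 m.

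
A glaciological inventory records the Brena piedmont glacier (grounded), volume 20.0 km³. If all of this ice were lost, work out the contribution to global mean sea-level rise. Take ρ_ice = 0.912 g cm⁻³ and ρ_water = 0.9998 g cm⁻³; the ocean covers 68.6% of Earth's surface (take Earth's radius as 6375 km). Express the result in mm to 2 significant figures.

Brena: 20.0 km³ × (912/999.8) = 18.24 km³ of water.
Spread over 3.50×10^14 m² of ocean, Δh = 1.824×10^10 / 3.50×10^14 = 5.21×10^-5 m = 0.052 mm.

≈ 0.052 mm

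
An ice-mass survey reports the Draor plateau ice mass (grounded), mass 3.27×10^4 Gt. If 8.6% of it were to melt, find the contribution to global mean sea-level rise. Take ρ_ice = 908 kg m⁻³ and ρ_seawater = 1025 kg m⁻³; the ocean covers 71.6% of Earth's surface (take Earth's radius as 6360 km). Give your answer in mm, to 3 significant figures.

Draor: 0.086 × 3.27×10^4 Gt = 2.812×10^15 kg; dividing by ρ_w = 1025 kg m⁻³ gives 2.744×10^12 m³ of water.
Spread over 3.64×10^14 m² of ocean, Δh = 2.744×10^12 / 3.64×10^14 = 7.54×10^-3 m = 7.54 mm.

≈ 7.54 mm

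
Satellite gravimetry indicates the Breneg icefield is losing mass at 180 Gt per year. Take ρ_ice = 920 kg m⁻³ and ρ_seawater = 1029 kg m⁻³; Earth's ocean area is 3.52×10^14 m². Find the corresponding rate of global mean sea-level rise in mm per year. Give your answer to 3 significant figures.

≈ 0.497 mm/yr

ρ_w = 1029 kg m⁻³. Annual water volume added = 180 Gt / ρ_w = 1.800×10^14 kg / 1029 kg m⁻³ = 1.749×10^11 m³.
Δh per year = 1.749×10^11 / 3.52×10^14 = 4.97×10^-4 m = 0.497 mm.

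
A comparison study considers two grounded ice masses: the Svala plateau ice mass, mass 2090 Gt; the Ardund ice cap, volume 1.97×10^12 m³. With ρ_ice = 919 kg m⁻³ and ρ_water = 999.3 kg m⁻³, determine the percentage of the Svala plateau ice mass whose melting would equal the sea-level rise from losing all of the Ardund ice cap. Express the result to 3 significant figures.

Equal sea-level rise means equal mass of meltwater, i.e. equal mass of ice lost.
Ice mass of Ardund: 1.810×10^15 kg; ice mass of Svala: 2.090×10^15 kg.
Fraction required = 1.810×10^15 / 2.090×10^15 = 0.866 → 86.6 %.

≈ 86.6 %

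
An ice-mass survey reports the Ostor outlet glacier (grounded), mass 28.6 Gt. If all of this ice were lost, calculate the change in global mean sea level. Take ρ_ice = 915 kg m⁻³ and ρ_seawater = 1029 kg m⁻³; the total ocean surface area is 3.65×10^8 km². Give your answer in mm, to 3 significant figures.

Ostor: 28.6 Gt = 2.860×10^13 kg; dividing by ρ_w = 1029 kg m⁻³ gives 2.779×10^10 m³ of water.
Spread over 3.65×10^14 m² of ocean, Δh = 2.779×10^10 / 3.65×10^14 = 7.61×10^-5 m = 0.0761 mm.

≈ 0.0761 mm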